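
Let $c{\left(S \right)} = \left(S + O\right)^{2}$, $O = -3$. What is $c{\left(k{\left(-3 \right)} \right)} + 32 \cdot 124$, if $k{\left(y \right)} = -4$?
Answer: $4017$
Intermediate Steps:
$c{\left(S \right)} = \left(-3 + S\right)^{2}$ ($c{\left(S \right)} = \left(S - 3\right)^{2} = \left(-3 + S\right)^{2}$)
$c{\left(k{\left(-3 \right)} \right)} + 32 \cdot 124 = \left(-3 - 4\right)^{2} + 32 \cdot 124 = \left(-7\right)^{2} + 3968 = 49 + 3968 = 4017$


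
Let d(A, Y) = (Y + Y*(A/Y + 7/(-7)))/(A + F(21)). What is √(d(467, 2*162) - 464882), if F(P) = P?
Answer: I*√27677157778/244 ≈ 681.82*I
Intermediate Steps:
d(A, Y) = (Y + Y*(-1 + A/Y))/(21 + A) (d(A, Y) = (Y + Y*(A/Y + 7/(-7)))/(A + 21) = (Y + Y*(A/Y + 7*(-⅐)))/(21 + A) = (Y + Y*(A/Y - 1))/(21 + A) = (Y + Y*(-1 + A/Y))/(21 + A))
√(d(467, 2*162) - 464882) = √(467/(21 + 467) - 464882) = √(467/488 - 464882) = √(-226861949/488) = I*√27677157778/244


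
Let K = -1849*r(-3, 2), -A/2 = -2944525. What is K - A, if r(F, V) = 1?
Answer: -5890899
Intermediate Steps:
A = 5889050 (A = -2*(-2944525) = 5889050)
K = -1849 (K = -1849*1 = -1849)
K - A = -1849 - 1*5889050 = -1849 - 5889050 = -5890899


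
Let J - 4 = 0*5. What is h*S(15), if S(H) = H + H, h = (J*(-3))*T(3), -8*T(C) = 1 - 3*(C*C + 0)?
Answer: -1170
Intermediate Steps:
J = 4 (J = 4 + 0*5 = 4 + 0 = 4)
T(C) = -⅛ + 3*C²/8 (T(C) = -(1 - 3*(C*C + 0))/8 = -(1 - 3*(C² + 0))/8 = -(1 - 3*C²)/8 = -⅛ + 3*C²/8)
h = -39 (h = (4*(-3))*(-⅛ + (3/8)*3²) = -12*(-⅛ + (3/8)*9) = -12*(-⅛ + 27/8) = -12*13/4 = -39)
S(H) = 2*H
h*S(15) = -78*15 = -39*30 = -1170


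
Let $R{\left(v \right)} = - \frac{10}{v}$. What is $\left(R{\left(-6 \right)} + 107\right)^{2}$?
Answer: $\frac{106276}{9} \approx 11808.0$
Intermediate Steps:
$\left(R{\left(-6 \right)} + 107\right)^{2} = \left(- \frac{10}{-6} + 107\right)^{2} = \left(\left(-10\right) \left(- \frac{1}{6}\right) + 107\right)^{2} = \left(\frac{5}{3} + 107\right)^{2} = \left(\frac{326}{3}\right)^{2} = \frac{106276}{9}$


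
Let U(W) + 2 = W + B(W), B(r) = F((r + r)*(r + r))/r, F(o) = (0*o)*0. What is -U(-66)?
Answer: 68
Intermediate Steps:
F(o) = 0 (F(o) = 0*0 = 0)
B(r) = 0 (B(r) = 0/r = 0)
U(W) = -2 + W (U(W) = -2 + (W + 0) = -2 + W)
-U(-66) = -(-2 - 66) = -1*(-68) = 68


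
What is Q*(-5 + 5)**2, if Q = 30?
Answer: 0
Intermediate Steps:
Q*(-5 + 5)**2 = 30*(-5 + 5)**2 = 30*0**2 = 30*0 = 0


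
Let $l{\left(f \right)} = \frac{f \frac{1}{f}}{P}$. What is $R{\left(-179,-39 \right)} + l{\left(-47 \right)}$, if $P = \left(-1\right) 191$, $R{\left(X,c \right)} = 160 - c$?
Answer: $\frac{38008}{191} \approx 198.99$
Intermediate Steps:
$P = -191$
$l{\left(f \right)} = - \frac{1}{191}$ ($l{\left(f \right)} = \frac{f \frac{1}{f}}{-191} = 1 \left(- \frac{1}{191}\right) = - \frac{1}{191}$)
$R{\left(-179,-39 \right)} + l{\left(-47 \right)} = \left(160 - -39\right) - \frac{1}{191} = \left(160 + 39\right) - \frac{1}{191} = 199 - \frac{1}{191} = \frac{38008}{191}$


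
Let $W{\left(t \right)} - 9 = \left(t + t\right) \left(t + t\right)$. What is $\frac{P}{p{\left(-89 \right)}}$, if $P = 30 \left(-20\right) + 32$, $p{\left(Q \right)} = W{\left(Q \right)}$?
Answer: $- \frac{568}{31693} \approx -0.017922$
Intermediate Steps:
$W{\left(t \right)} = 9 + 4 t^{2}$ ($W{\left(t \right)} = 9 + \left(t + t\right) \left(t + t\right) = 9 + 2 t 2 t = 9 + 4 t^{2}$)
$p{\left(Q \right)} = 9 + 4 Q^{2}$
$P = -568$ ($P = -600 + 32 = -568$)
$\frac{P}{p{\left(-89 \right)}} = - \frac{568}{9 + 4 \left(-89\right)^{2}} = - \frac{568}{9 + 4 \cdot 7921} = - \frac{568}{9 + 31684} = - \frac{568}{31693}$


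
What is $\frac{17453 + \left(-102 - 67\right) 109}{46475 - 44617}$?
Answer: $- \frac{484}{929} \approx -0.52099$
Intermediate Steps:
$\frac{17453 + \left(-102 - 67\right) 109}{46475 - 44617} = \frac{17453 - 18421}{1858} = \left(17453 - 18421\right) \frac{1}{1858} = \left(-968\right) \frac{1}{1858} = - \frac{484}{929}$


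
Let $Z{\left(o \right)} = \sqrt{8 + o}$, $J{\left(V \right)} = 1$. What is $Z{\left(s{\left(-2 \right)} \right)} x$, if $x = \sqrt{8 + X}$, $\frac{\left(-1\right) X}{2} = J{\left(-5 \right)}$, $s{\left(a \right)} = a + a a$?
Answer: $2 \sqrt{15} \approx 7.746$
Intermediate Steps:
$s{\left(a \right)} = a + a^{2}$
$X = -2$ ($X = \left(-2\right) 1 = -2$)
$x = \sqrt{6}$ ($x = \sqrt{8 - 2} = \sqrt{6} \approx 2.4495$)
$Z{\left(s{\left(-2 \right)} \right)} x = \sqrt{8 - 2 \left(1 - 2\right)} \sqrt{6} = \sqrt{8 - -2} \sqrt{6} = \sqrt{8 + 2} \sqrt{6} = \sqrt{10} \sqrt{6} = 2 \sqrt{15}$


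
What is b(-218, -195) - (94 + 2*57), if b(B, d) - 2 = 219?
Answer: 13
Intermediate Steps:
b(B, d) = 221 (b(B, d) = 2 + 219 = 221)
b(-218, -195) - (94 + 2*57) = 221 - (94 + 2*57) = 221 - (94 + 114) = 221 - 1*208 = 221 - 208 = 13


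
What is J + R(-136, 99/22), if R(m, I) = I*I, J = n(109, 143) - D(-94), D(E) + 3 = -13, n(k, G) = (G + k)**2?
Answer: 254161/4 ≈ 63540.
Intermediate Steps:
D(E) = -16 (D(E) = -3 - 13 = -16)
J = 63520 (J = (143 + 109)**2 - 1*(-16) = 252**2 + 16 = 63504 + 16 = 63520)
R(m, I) = I**2
J + R(-136, 99/22) = 63520 + (99/22)**2 = 63520 + (99*(1/22))**2 = 63520 + (9/2)**2 = 63520 + 81/4 = 254161/4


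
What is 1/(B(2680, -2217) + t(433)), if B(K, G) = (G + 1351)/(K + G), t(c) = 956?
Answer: 463/441762 ≈ 0.0010481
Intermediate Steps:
B(K, G) = (1351 + G)/(G + K)
1/(B(2680, -2217) + t(433)) = 1/((1351 - 2217)/(-2217 + 2680) + 956) = 1/(-866/463 + 956) = 1/(441762/463) = 463/441762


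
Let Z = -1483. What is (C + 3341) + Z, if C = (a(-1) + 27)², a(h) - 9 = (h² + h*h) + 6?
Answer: 3794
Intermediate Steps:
a(h) = 15 + 2*h² (a(h) = 9 + ((h² + h*h) + 6) = 9 + ((h² + h²) + 6) = 9 + (2*h² + 6) = 9 + (6 + 2*h²) = 15 + 2*h²)
C = 1936 (C = ((15 + 2*(-1)²) + 27)² = ((15 + 2*1) + 27)² = ((15 + 2) + 27)² = (17 + 27)² = 44² = 1936)
(C + 3341) + Z = (1936 + 3341) - 1483 = 5277 - 1483 = 3794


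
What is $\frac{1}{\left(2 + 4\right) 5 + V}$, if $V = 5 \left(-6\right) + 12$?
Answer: $\frac{1}{12} \approx 0.083333$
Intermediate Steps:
$V = -18$ ($V = -30 + 12 = -18$)
$\frac{1}{\left(2 + 4\right) 5 + V} = \frac{1}{\left(2 + 4\right) 5 - 18} = \frac{1}{6 \cdot 5 - 18} = \frac{1}{30 - 18} = \frac{1}{12}$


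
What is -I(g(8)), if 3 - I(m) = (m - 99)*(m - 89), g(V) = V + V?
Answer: 6056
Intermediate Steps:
g(V) = 2*V
I(m) = 3 - (-99 + m)*(-89 + m) (I(m) = 3 - (m - 99)*(m - 89) = 3 - (-99 + m)*(-89 + m))
-I(g(8)) = -(-8808 - (2*8)² + 188*(2*8)) = -(-8808 - 1*16² + 188*16) = -(-8808 - 1*256 + 3008) = -(-8808 - 256 + 3008) = -1*(-6056) = 6056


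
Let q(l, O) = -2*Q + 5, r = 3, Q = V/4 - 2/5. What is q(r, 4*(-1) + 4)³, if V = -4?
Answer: 59319/125 ≈ 474.55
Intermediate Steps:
Q = -7/5 (Q = -4/4 - 2/5 = -4*¼ - 2*⅕ = -1 - ⅖ = -7/5 ≈ -1.4000)
q(l, O) = 39/5 (q(l, O) = -2*(-7/5) + 5 = 14/5 + 5 = 39/5)
q(r, 4*(-1) + 4)³ = (39/5)³ = 59319/125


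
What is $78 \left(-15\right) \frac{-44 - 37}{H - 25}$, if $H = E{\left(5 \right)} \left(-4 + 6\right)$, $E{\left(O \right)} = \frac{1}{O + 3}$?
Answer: $- \frac{42120}{11} \approx -3829.1$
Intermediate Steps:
$E{\left(O \right)} = \frac{1}{3 + O}$
$H = \frac{1}{4}$ ($H = \frac{-4 + 6}{3 + 5} = \frac{1}{8} \cdot 2 = \frac{1}{4} \approx 0.25$)
$78 \left(-15\right) \frac{-44 - 37}{H - 25} = 78 \left(-15\right) \frac{-44 - 37}{\frac{1}{4} - 25} = - 1170 \left(- \frac{81}{- \frac{99}{4}}\right) = - 1170 \left(\left(-81\right) \left(- \frac{4}{99}\right)\right) = \left(-1170\right) \frac{36}{11} = - \frac{42120}{11}$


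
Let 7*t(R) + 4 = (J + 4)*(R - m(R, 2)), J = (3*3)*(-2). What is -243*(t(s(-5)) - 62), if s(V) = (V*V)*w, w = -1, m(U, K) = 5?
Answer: 4374/7 ≈ 624.86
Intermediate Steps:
J = -18 (J = 9*(-2) = -18)
s(V) = -V² (s(V) = (V*V)*(-1) = V²*(-1) = -V²)
t(R) = 66/7 - 2*R (t(R) = -4/7 + ((-18 + 4)*(R - 1*5))/7 = -4/7 + (-14*(R - 5))/7 = -4/7 + (-14*(-5 + R))/7 = -4/7 + (70 - 14*R)/7 = -4/7 + (10 - 2*R) = 66/7 - 2*R)
-243*(t(s(-5)) - 62) = -243*((66/7 - (-2)*(-5)²) - 62) = -243*((66/7 - (-2)*25) - 62) = -243*((66/7 - 2*(-25)) - 62) = -243*((66/7 + 50) - 62) = -243*(416/7 - 62) = -243*(-18/7) = 4374/7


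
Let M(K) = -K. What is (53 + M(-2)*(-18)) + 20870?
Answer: 20887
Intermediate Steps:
(53 + M(-2)*(-18)) + 20870 = (53 - 1*(-2)*(-18)) + 20870 = (53 + 2*(-18)) + 20870 = (53 - 36) + 20870 = 17 + 20870 = 20887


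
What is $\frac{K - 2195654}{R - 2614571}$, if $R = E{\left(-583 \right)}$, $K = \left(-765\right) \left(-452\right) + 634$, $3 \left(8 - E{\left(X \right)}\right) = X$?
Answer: $\frac{2773860}{3921553} \approx 0.70734$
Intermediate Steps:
$E{\left(X \right)} = 8 - \frac{X}{3}$
$K = 346414$ ($K = 345780 + 634 = 346414$)
$R = \frac{607}{3}$ ($R = 8 - - \frac{583}{3} = 8 + \frac{583}{3} = \frac{607}{3} \approx 202.33$)
$\frac{K - 2195654}{R - 2614571} = \frac{346414 - 2195654}{\frac{607}{3} - 2614571} = - \frac{1849240}{- \frac{7843106}{3}} = \left(-1849240\right) \left(- \frac{3}{7843106}\right) = \frac{2773860}{3921553}$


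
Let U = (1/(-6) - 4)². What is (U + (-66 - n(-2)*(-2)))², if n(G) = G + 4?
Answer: 2582449/1296 ≈ 1992.6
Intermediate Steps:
n(G) = 4 + G
U = 625/36 (U = (-⅙ - 4)² = (-25/6)² = 625/36 ≈ 17.361)
(U + (-66 - n(-2)*(-2)))² = (625/36 + (-66 - (4 - 2)*(-2)))² = (625/36 + (-66 - 2*(-2)))² = (625/36 + (-66 - 1*(-4)))² = (625/36 + (-66 + 4))² = (625/36 - 62)² = (-1607/36)² = 2582449/1296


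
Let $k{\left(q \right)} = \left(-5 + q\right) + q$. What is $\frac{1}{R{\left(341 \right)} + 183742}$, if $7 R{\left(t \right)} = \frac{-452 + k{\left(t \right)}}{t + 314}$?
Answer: $\frac{917}{168491459} \approx 5.4424 \cdot 10^{-6}$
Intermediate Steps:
$k{\left(q \right)} = -5 + 2 q$
$R{\left(t \right)} = \frac{-457 + 2 t}{7 \left(314 + t\right)}$ ($R{\left(t \right)} = \frac{\left(-452 + \left(-5 + 2 t\right)\right) \frac{1}{t + 314}}{7} = \frac{\left(-457 + 2 t\right) \frac{1}{314 + t}}{7} = \frac{\frac{1}{314 + t} \left(-457 + 2 t\right)}{7} = \frac{-457 + 2 t}{7 \left(314 + t\right)}$)
$\frac{1}{R{\left(341 \right)} + 183742} = \frac{1}{\frac{-457 + 2 \cdot 341}{7 \left(314 + 341\right)} + 183742} = \frac{1}{\frac{-457 + 682}{7 \cdot 655} + 183742} = \frac{1}{\frac{1}{7} \cdot \frac{1}{655} \cdot 225 + 183742} = \frac{1}{\frac{45}{917} + 183742} = \frac{1}{\frac{168491459}{917}} = \frac{917}{168491459}$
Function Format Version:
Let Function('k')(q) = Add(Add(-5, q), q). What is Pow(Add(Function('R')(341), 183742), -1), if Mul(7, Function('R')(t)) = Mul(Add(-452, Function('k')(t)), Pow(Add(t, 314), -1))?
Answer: Rational(917, 168491459) ≈ 5.4424e-6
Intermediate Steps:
Function('k')(q) = Add(-5, Mul(2, q))
Function('R')(t) = Mul(Rational(1, 7), Pow(Add(314, t), -1), Add(-457, Mul(2, t))) (Function('R')(t) = Mul(Rational(1, 7), Mul(Add(-452, Add(-5, Mul(2, t))), Pow(Add(t, 314), -1))) = Mul(Rational(1, 7), Mul(Add(-457, Mul(2, t)), Pow(Add(314, t), -1))) = Mul(Rational(1, 7), Mul(Pow(Add(314, t), -1), Add(-457, Mul(2, t)))) = Mul(Rational(1, 7), Pow(Add(314, t), -1), Add(-457, Mul(2, t))))
Pow(Add(Function('R')(341), 183742), -1) = Pow(Add(Mul(Rational(1, 7), Pow(Add(314, 341), -1), Add(-457, Mul(2, 341))), 183742), -1) = Pow(Add(Mul(Rational(1, 7), Pow(655, -1), Add(-457, 682)), 183742), -1) = Pow(Add(Mul(Rational(1, 7), Rational(1, 655), 225), 183742), -1) = Pow(Add(Rational(45, 917), 183742), -1) = Pow(Rational(168491459, 917), -1) = Rational(917, 168491459)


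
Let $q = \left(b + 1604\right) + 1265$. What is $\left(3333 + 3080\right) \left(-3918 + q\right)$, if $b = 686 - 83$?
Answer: $-2860198$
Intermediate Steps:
$b = 603$
$q = 3472$ ($q = \left(603 + 1604\right) + 1265 = 2207 + 1265 = 3472$)
$\left(3333 + 3080\right) \left(-3918 + q\right) = \left(3333 + 3080\right) \left(-3918 + 3472\right) = 6413 \left(-446\right) = -2860198$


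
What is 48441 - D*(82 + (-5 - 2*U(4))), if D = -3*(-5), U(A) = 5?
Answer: 47436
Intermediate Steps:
D = 15
48441 - D*(82 + (-5 - 2*U(4))) = 48441 - 15*(82 + (-5 - 2*5)) = 48441 - 15*(82 + (-5 - 10)) = 48441 - 15*(82 - 15) = 48441 - 15*67 = 48441 - 1*1005 = 48441 - 1005 = 47436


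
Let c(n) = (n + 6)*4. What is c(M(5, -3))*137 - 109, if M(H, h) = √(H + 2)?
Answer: 3179 + 548*√7 ≈ 4628.9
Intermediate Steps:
M(H, h) = √(2 + H)
c(n) = 24 + 4*n (c(n) = (6 + n)*4 = 24 + 4*n)
c(M(5, -3))*137 - 109 = (24 + 4*√(2 + 5))*137 - 109 = (24 + 4*√7)*137 - 109 = (3288 + 548*√7) - 109 = 3179 + 548*√7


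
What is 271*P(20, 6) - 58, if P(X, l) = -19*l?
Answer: -30952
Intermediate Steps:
271*P(20, 6) - 58 = 271*(-19*6) - 58 = 271*(-114) - 58 = -30894 - 58 = -30952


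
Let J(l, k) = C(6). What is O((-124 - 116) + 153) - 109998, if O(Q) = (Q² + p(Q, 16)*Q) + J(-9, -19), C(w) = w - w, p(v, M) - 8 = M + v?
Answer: -96948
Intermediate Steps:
p(v, M) = 8 + M + v (p(v, M) = 8 + (M + v) = 8 + M + v)
C(w) = 0
J(l, k) = 0
O(Q) = Q² + Q*(24 + Q) (O(Q) = (Q² + (8 + 16 + Q)*Q) + 0 = (Q² + (24 + Q)*Q) + 0 = (Q² + Q*(24 + Q)) + 0 = Q² + Q*(24 + Q))
O((-124 - 116) + 153) - 109998 = 2*((-124 - 116) + 153)*(12 + ((-124 - 116) + 153)) - 109998 = 2*(-240 + 153)*(12 + (-240 + 153)) - 109998 = 2*(-87)*(12 - 87) - 109998 = 2*(-87)*(-75) - 109998 = 13050 - 109998 = -96948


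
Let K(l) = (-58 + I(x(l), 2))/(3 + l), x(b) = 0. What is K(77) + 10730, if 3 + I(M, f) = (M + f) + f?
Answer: 858343/80 ≈ 10729.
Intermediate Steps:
I(M, f) = -3 + M + 2*f (I(M, f) = -3 + ((M + f) + f) = -3 + (M + 2*f) = -3 + M + 2*f)
K(l) = -57/(3 + l) (K(l) = (-58 + (-3 + 0 + 2*2))/(3 + l) = (-58 + (-3 + 0 + 4))/(3 + l) = (-58 + 1)/(3 + l) = -57/(3 + l))
K(77) + 10730 = -57/(3 + 77) + 10730 = -57/80 + 10730 = 858343/80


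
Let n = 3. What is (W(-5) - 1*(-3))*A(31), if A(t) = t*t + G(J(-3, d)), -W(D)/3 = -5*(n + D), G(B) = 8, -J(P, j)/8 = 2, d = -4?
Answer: -26163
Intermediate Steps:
J(P, j) = -16 (J(P, j) = -8*2 = -16)
W(D) = 45 + 15*D (W(D) = -(-15)*(3 + D) = -3*(-15 - 5*D) = 45 + 15*D)
A(t) = 8 + t² (A(t) = t*t + 8 = t² + 8 = 8 + t²)
(W(-5) - 1*(-3))*A(31) = ((45 + 15*(-5)) - 1*(-3))*(8 + 31²) = ((45 - 75) + 3)*(8 + 961) = (-30 + 3)*969 = -27*969 = -26163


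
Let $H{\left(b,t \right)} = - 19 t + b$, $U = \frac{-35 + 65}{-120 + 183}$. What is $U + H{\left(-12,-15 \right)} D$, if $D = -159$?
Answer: $- \frac{911537}{21} \approx -43407.0$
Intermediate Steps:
$U = \frac{10}{21}$ ($U = \frac{30}{63} = 30 \cdot \frac{1}{63} = \frac{10}{21} \approx 0.47619$)
$H{\left(b,t \right)} = b - 19 t$
$U + H{\left(-12,-15 \right)} D = \frac{10}{21} + \left(-12 - -285\right) \left(-159\right) = \frac{10}{21} + \left(-12 + 285\right) \left(-159\right) = \frac{10}{21} + 273 \left(-159\right) = \frac{10}{21} - 43407 = - \frac{911537}{21}$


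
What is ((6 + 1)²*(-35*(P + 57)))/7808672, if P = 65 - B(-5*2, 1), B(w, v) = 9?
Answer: -193795/7808672 ≈ -0.024818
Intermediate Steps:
P = 56 (P = 65 - 1*9 = 65 - 9 = 56)
((6 + 1)²*(-35*(P + 57)))/7808672 = ((6 + 1)²*(-35*(56 + 57)))/7808672 = (7²*(-35*113))*(1/7808672) = (49*(-3955))*(1/7808672) = -193795*1/7808672 = -193795/7808672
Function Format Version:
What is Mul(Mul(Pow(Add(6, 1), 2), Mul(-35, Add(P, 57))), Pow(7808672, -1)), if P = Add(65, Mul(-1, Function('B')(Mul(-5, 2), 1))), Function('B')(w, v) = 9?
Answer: Rational(-193795, 7808672) ≈ -0.024818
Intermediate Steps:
P = 56 (P = Add(65, Mul(-1, 9)) = Add(65, -9) = 56)
Mul(Mul(Pow(Add(6, 1), 2), Mul(-35, Add(P, 57))), Pow(7808672, -1)) = Mul(Mul(Pow(Add(6, 1), 2), Mul(-35, Add(56, 57))), Pow(7808672, -1)) = Mul(Mul(Pow(7, 2), Mul(-35, 113)), Rational(1, 7808672)) = Mul(Mul(49, -3955), Rational(1, 7808672)) = Mul(-193795, Rational(1, 7808672)) = Rational(-193795, 7808672)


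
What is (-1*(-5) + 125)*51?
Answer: 6630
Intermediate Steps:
(-1*(-5) + 125)*51 = (5 + 125)*51 = 130*51 = 6630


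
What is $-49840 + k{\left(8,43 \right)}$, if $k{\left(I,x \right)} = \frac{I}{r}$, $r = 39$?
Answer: $- \frac{1943752}{39} \approx -49840.0$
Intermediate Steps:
$k{\left(I,x \right)} = \frac{I}{39}$
$-49840 + k{\left(8,43 \right)} = -49840 + \frac{1}{39} \cdot 8 = -49840 + \frac{8}{39} = - \frac{1943752}{39}$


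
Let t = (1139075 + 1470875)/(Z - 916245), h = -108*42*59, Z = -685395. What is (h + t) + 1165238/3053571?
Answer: -43629351414471323/163024048548 ≈ -2.6763e+5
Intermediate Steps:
h = -267624 (h = -4536*59 = -267624)
t = -260995/160164 (t = (1139075 + 1470875)/(-685395 - 916245) = 2609950/(-1601640) = 2609950*(-1/1601640) = -260995/160164 ≈ -1.6295)
(h + t) + 1165238/3053571 = (-267624 - 260995/160164) + 1165238/3053571 = -42863991331/160164 + 1165238*(1/3053571) = -42863991331/160164 + 1165238/3053571 = -43629351414471323/163024048548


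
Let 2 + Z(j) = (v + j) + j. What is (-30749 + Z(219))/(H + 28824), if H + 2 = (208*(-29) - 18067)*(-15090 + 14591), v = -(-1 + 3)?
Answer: -30315/12054223 ≈ -0.0025149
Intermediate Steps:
v = -2 (v = -1*2 = -2)
Z(j) = -4 + 2*j (Z(j) = -2 + ((-2 + j) + j) = -2 + (-2 + 2*j) = -4 + 2*j)
H = 12025399 (H = -2 + (208*(-29) - 18067)*(-15090 + 14591) = -2 + (-6032 - 18067)*(-499) = -2 - 24099*(-499) = -2 + 12025401 = 12025399)
(-30749 + Z(219))/(H + 28824) = (-30749 + (-4 + 2*219))/(12025399 + 28824) = (-30749 + (-4 + 438))/12054223 = (-30749 + 434)*(1/12054223) = -30315*1/12054223 = -30315/12054223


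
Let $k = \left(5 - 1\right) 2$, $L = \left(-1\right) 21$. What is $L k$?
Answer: $-168$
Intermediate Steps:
$L = -21$
$k = 8$ ($k = 4 \cdot 2 = 8$)
$L k = \left(-21\right) 8 = -168$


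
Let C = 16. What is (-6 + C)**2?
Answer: 100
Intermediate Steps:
(-6 + C)**2 = (-6 + 16)**2 = 10**2 = 100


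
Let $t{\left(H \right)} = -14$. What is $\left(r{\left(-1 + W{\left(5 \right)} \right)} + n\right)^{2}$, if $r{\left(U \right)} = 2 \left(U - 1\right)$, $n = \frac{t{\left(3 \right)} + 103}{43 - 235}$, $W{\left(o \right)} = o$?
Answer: $\frac{1129969}{36864} \approx 30.652$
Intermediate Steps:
$n = - \frac{89}{192}$ ($n = \frac{-14 + 103}{43 - 235} = \frac{89}{-192} = 89 \left(- \frac{1}{192}\right) = - \frac{89}{192} \approx -0.46354$)
$r{\left(U \right)} = -2 + 2 U$ ($r{\left(U \right)} = 2 \left(-1 + U\right) = -2 + 2 U$)
$\left(r{\left(-1 + W{\left(5 \right)} \right)} + n\right)^{2} = \left(\left(-2 + 2 \left(-1 + 5\right)\right) - \frac{89}{192}\right)^{2} = \left(\left(-2 + 2 \cdot 4\right) - \frac{89}{192}\right)^{2} = \left(\left(-2 + 8\right) - \frac{89}{192}\right)^{2} = \left(6 - \frac{89}{192}\right)^{2} = \left(\frac{1063}{192}\right)^{2} = \frac{1129969}{36864}$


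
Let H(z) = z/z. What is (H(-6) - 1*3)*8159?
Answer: -16318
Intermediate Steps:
H(z) = 1
(H(-6) - 1*3)*8159 = (1 - 1*3)*8159 = (1 - 3)*8159 = -2*8159 = -16318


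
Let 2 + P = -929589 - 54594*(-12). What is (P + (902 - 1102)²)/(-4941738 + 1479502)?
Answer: 234463/3462236 ≈ 0.067720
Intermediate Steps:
P = -274463 (P = -2 + (-929589 - 54594*(-12)) = -2 + (-929589 - 1*(-655128)) = -2 + (-929589 + 655128) = -2 - 274461 = -274463)
(P + (902 - 1102)²)/(-4941738 + 1479502) = (-274463 + (902 - 1102)²)/(-4941738 + 1479502) = (-274463 + (-200)²)/(-3462236) = (-274463 + 40000)*(-1/3462236) = -234463*(-1/3462236) = 234463/3462236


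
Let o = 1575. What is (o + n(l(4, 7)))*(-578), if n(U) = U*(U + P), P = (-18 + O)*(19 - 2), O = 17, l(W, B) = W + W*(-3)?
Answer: -1025950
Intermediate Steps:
l(W, B) = -2*W (l(W, B) = W - 3*W = -2*W)
P = -17 (P = (-18 + 17)*(19 - 2) = -1*17 = -17)
n(U) = U*(-17 + U) (n(U) = U*(U - 17) = U*(-17 + U))
(o + n(l(4, 7)))*(-578) = (1575 + (-2*4)*(-17 - 2*4))*(-578) = (1575 - 8*(-17 - 8))*(-578) = (1575 - 8*(-25))*(-578) = (1575 + 200)*(-578) = 1775*(-578) = -1025950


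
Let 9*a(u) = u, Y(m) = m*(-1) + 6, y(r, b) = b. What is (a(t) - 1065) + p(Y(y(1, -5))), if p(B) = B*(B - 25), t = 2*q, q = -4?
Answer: -10979/9 ≈ -1219.9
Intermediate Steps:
t = -8 (t = 2*(-4) = -8)
Y(m) = 6 - m (Y(m) = -m + 6 = 6 - m)
a(u) = u/9
p(B) = B*(-25 + B)
(a(t) - 1065) + p(Y(y(1, -5))) = ((⅑)*(-8) - 1065) + (6 - 1*(-5))*(-25 + (6 - 1*(-5))) = (-8/9 - 1065) + (6 + 5)*(-25 + (6 + 5)) = -9593/9 + 11*(-25 + 11) = -9593/9 + 11*(-14) = -9593/9 - 154 = -10979/9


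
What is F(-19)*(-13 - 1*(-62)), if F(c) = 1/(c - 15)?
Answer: -49/34 ≈ -1.4412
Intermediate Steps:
F(c) = 1/(-15 + c)
F(-19)*(-13 - 1*(-62)) = (-13 - 1*(-62))/(-15 - 19) = (-13 + 62)/(-34) = -1/34*49 = -49/34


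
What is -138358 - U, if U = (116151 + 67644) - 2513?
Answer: -319640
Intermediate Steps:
U = 181282 (U = 183795 - 2513 = 181282)
-138358 - U = -138358 - 1*181282 = -138358 - 181282 = -319640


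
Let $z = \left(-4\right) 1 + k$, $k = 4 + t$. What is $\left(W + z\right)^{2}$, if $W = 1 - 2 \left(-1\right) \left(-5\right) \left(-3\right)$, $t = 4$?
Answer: $1225$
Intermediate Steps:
$k = 8$ ($k = 4 + 4 = 8$)
$W = 31$ ($W = 1 - 2 \cdot 5 \left(-3\right) = 1 - -30 = 1 + 30 = 31$)
$z = 4$ ($z = \left(-4\right) 1 + 8 = -4 + 8 = 4$)
$\left(W + z\right)^{2} = \left(31 + 4\right)^{2} = 35^{2} = 1225$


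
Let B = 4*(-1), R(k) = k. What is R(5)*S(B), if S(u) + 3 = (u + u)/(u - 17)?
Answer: -275/21 ≈ -13.095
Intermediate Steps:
B = -4
S(u) = -3 + 2*u/(-17 + u) (S(u) = -3 + (u + u)/(u - 17) = -3 + (2*u)/(-17 + u) = -3 + 2*u/(-17 + u))
R(5)*S(B) = 5*((51 - 1*(-4))/(-17 - 4)) = 5*((51 + 4)/(-21)) = 5*(-1/21*55) = 5*(-55/21) = -275/21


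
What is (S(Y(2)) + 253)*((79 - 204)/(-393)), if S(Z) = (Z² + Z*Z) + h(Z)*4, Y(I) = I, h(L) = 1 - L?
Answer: 32125/393 ≈ 81.743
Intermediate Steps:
S(Z) = 4 - 4*Z + 2*Z² (S(Z) = (Z² + Z*Z) + (1 - Z)*4 = (Z² + Z²) + (4 - 4*Z) = 2*Z² + (4 - 4*Z) = 4 - 4*Z + 2*Z²)
(S(Y(2)) + 253)*((79 - 204)/(-393)) = ((4 - 4*2 + 2*2²) + 253)*((79 - 204)/(-393)) = ((4 - 8 + 2*4) + 253)*(-125*(-1/393)) = ((4 - 8 + 8) + 253)*(125/393) = (4 + 253)*(125/393) = 257*(125/393) = 32125/393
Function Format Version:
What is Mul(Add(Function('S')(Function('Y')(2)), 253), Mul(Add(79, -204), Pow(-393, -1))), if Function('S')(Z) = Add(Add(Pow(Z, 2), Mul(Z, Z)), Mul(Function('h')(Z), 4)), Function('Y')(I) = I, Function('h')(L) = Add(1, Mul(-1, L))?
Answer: Rational(32125, 393) ≈ 81.743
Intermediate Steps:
Function('S')(Z) = Add(4, Mul(-4, Z), Mul(2, Pow(Z, 2))) (Function('S')(Z) = Add(Add(Pow(Z, 2), Mul(Z, Z)), Mul(Add(1, Mul(-1, Z)), 4)) = Add(Add(Pow(Z, 2), Pow(Z, 2)), Add(4, Mul(-4, Z))) = Add(Mul(2, Pow(Z, 2)), Add(4, Mul(-4, Z))) = Add(4, Mul(-4, Z), Mul(2, Pow(Z, 2))))
Mul(Add(Function('S')(Function('Y')(2)), 253), Mul(Add(79, -204), Pow(-393, -1))) = Mul(Add(Add(4, Mul(-4, 2), Mul(2, Pow(2, 2))), 253), Mul(Add(79, -204), Pow(-393, -1))) = Mul(Add(Add(4, -8, Mul(2, 4)), 253), Mul(-125, Rational(-1, 393))) = Mul(Add(Add(4, -8, 8), 253), Rational(125, 393)) = Mul(Add(4, 253), Rational(125, 393)) = Mul(257, Rational(125, 393)) = Rational(32125, 393)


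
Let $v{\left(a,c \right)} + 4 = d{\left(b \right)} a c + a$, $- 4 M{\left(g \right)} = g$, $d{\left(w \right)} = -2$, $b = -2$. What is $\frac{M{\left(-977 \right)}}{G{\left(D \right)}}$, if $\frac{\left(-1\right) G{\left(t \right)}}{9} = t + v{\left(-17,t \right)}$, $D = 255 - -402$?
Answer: $- \frac{977}{827064} \approx -0.0011813$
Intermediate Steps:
$M{\left(g \right)} = - \frac{g}{4}$
$v{\left(a,c \right)} = -4 + a - 2 a c$ ($v{\left(a,c \right)} = -4 + \left(- 2 a c + a\right) = -4 - \left(- a + 2 a c\right) = -4 + a - 2 a c$)
$D = 657$ ($D = 255 + 402 = 657$)
$G{\left(t \right)} = 189 - 315 t$ ($G{\left(t \right)} = - 9 \left(t - \left(21 - 34 t\right)\right) = - 9 \left(t + \left(-21 + 34 t\right)\right) = - 9 \left(-21 + 35 t\right) = 189 - 315 t$)
$\frac{M{\left(-977 \right)}}{G{\left(D \right)}} = \frac{\left(- \frac{1}{4}\right) \left(-977\right)}{189 - 206955} = \frac{977}{4 \left(189 - 206955\right)} = \frac{977}{4 \left(-206766\right)} = \frac{977}{4} \left(- \frac{1}{206766}\right) = - \frac{977}{827064}$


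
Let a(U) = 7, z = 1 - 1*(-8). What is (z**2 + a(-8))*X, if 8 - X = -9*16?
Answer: 13376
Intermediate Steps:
z = 9 (z = 1 + 8 = 9)
X = 152 (X = 8 - (-9)*16 = 8 - 1*(-144) = 8 + 144 = 152)
(z**2 + a(-8))*X = (9**2 + 7)*152 = (81 + 7)*152 = 88*152 = 13376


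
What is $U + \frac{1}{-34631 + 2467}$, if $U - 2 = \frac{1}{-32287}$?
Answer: $\frac{2076893685}{1038479068} \approx 1.9999$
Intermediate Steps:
$U = \frac{64573}{32287}$ ($U = 2 + \frac{1}{-32287} = 2 - \frac{1}{32287} = \frac{64573}{32287} \approx 2.0$)
$U + \frac{1}{-34631 + 2467} = \frac{64573}{32287} + \frac{1}{-34631 + 2467} = \frac{64573}{32287} + \frac{1}{-32164} = \frac{64573}{32287} - \frac{1}{32164} = \frac{2076893685}{1038479068}$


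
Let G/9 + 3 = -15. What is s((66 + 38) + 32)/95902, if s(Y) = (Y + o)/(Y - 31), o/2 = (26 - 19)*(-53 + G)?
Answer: -479/1678285 ≈ -0.00028541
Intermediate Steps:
G = -162 (G = -27 + 9*(-15) = -27 - 135 = -162)
o = -3010 (o = 2*((26 - 19)*(-53 - 162)) = 2*(7*(-215)) = 2*(-1505) = -3010)
s(Y) = (-3010 + Y)/(-31 + Y) (s(Y) = (Y - 3010)/(Y - 31) = (-3010 + Y)/(-31 + Y))
s((66 + 38) + 32)/95902 = ((-3010 + ((66 + 38) + 32))/(-31 + ((66 + 38) + 32)))/95902 = ((-3010 + (104 + 32))/(-31 + (104 + 32)))*(1/95902) = ((-3010 + 136)/(-31 + 136))*(1/95902) = (-2874/105)*(1/95902) = ((1/105)*(-2874))*(1/95902) = -958/35*1/95902 = -479/1678285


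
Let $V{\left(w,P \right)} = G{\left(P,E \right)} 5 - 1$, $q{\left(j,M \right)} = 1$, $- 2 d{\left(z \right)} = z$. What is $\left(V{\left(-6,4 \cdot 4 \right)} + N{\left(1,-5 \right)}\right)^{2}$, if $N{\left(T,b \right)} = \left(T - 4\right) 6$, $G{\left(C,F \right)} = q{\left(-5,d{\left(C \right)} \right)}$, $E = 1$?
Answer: $196$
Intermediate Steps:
$d{\left(z \right)} = - \frac{z}{2}$
$G{\left(C,F \right)} = 1$
$N{\left(T,b \right)} = -24 + 6 T$ ($N{\left(T,b \right)} = \left(-4 + T\right) 6 = -24 + 6 T$)
$V{\left(w,P \right)} = 4$ ($V{\left(w,P \right)} = 1 \cdot 5 - 1 = 5 - 1 = 4$)
$\left(V{\left(-6,4 \cdot 4 \right)} + N{\left(1,-5 \right)}\right)^{2} = \left(4 + \left(-24 + 6 \cdot 1\right)\right)^{2} = \left(4 + \left(-24 + 6\right)\right)^{2} = \left(4 - 18\right)^{2} = \left(-14\right)^{2} = 196$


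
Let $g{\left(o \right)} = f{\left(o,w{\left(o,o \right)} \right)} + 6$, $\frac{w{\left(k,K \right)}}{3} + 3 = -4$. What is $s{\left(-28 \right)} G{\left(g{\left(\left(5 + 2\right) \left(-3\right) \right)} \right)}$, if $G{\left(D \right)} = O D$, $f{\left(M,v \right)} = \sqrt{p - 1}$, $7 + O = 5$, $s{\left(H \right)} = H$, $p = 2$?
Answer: $392$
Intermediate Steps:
$O = -2$ ($O = -7 + 5 = -2$)
$w{\left(k,K \right)} = -21$ ($w{\left(k,K \right)} = -9 + 3 \left(-4\right) = -9 - 12 = -21$)
$f{\left(M,v \right)} = 1$ ($f{\left(M,v \right)} = \sqrt{2 - 1} = \sqrt{1} = 1$)
$g{\left(o \right)} = 7$ ($g{\left(o \right)} = 1 + 6 = 7$)
$G{\left(D \right)} = - 2 D$
$s{\left(-28 \right)} G{\left(g{\left(\left(5 + 2\right) \left(-3\right) \right)} \right)} = - 28 \left(\left(-2\right) 7\right) = \left(-28\right) \left(-14\right) = 392$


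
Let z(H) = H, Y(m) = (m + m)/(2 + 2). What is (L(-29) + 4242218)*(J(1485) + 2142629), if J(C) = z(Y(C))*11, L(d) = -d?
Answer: 18248419999471/2 ≈ 9.1242e+12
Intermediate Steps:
Y(m) = m/2 (Y(m) = (2*m)/4 = (2*m)*(¼) = m/2)
J(C) = 11*C/2 (J(C) = (C/2)*11 = 11*C/2)
(L(-29) + 4242218)*(J(1485) + 2142629) = (-1*(-29) + 4242218)*((11/2)*1485 + 2142629) = (29 + 4242218)*(16335/2 + 2142629) = 4242247*(4301593/2) = 18248419999471/2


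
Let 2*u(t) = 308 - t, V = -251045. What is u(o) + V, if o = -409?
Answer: -501373/2 ≈ -2.5069e+5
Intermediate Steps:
u(t) = 154 - t/2 (u(t) = (308 - t)/2 = 154 - t/2)
u(o) + V = (154 - 1/2*(-409)) - 251045 = (154 + 409/2) - 251045 = 717/2 - 251045 = -501373/2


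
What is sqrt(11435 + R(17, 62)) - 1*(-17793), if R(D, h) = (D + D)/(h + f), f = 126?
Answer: 17793 + sqrt(101041258)/94 ≈ 17900.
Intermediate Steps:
R(D, h) = 2*D/(126 + h) (R(D, h) = (D + D)/(h + 126) = (2*D)/(126 + h) = 2*D/(126 + h))
sqrt(11435 + R(17, 62)) - 1*(-17793) = sqrt(11435 + 2*17/(126 + 62)) - 1*(-17793) = sqrt(11435 + 2*17/188) + 17793 = sqrt(11435 + 2*17*(1/188)) + 17793 = sqrt(11435 + 17/94) + 17793 = sqrt(1074907/94) + 17793 = sqrt(101041258)/94 + 17793 = 17793 + sqrt(101041258)/94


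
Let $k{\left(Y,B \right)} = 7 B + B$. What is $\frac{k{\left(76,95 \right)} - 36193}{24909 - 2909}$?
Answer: $- \frac{35433}{22000} \approx -1.6106$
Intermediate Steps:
$k{\left(Y,B \right)} = 8 B$
$\frac{k{\left(76,95 \right)} - 36193}{24909 - 2909} = \frac{8 \cdot 95 - 36193}{24909 - 2909} = \frac{760 - 36193}{22000} = \left(-35433\right) \frac{1}{22000} = - \frac{35433}{22000}$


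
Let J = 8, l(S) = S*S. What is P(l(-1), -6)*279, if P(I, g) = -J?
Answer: -2232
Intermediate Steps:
l(S) = S²
P(I, g) = -8 (P(I, g) = -1*8 = -8)
P(l(-1), -6)*279 = -8*279 = -2232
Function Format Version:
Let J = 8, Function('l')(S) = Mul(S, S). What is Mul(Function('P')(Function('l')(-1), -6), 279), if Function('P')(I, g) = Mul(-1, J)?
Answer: -2232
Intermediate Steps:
Function('l')(S) = Pow(S, 2)
Function('P')(I, g) = -8 (Function('P')(I, g) = Mul(-1, 8) = -8)
Mul(Function('P')(Function('l')(-1), -6), 279) = Mul(-8, 279) = -2232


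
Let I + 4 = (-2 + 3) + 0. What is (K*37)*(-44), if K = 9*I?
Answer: 43956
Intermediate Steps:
I = -3 (I = -4 + ((-2 + 3) + 0) = -4 + (1 + 0) = -4 + 1 = -3)
K = -27 (K = 9*(-3) = -27)
(K*37)*(-44) = -27*37*(-44) = -999*(-44) = 43956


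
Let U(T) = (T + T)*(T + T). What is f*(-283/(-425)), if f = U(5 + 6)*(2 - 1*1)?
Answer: 136972/425 ≈ 322.29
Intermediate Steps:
U(T) = 4*T**2 (U(T) = (2*T)*(2*T) = 4*T**2)
f = 484 (f = (4*(5 + 6)**2)*(2 - 1*1) = (4*11**2)*(2 - 1) = (4*121)*1 = 484*1 = 484)
f*(-283/(-425)) = 484*(-283/(-425)) = 484*(-283*(-1/425)) = 484*(283/425) = 136972/425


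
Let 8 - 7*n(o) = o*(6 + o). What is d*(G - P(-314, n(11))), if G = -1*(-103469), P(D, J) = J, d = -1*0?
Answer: 0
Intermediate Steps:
d = 0
n(o) = 8/7 - o*(6 + o)/7
G = 103469
d*(G - P(-314, n(11))) = 0*(103469 - (8/7 - 6/7*11 - ⅐*11²)) = 0*(103469 - (8/7 - 66/7 - ⅐*121)) = 0*(103469 - (8/7 - 66/7 - 121/7)) = 0*(103469 - 1*(-179/7)) = 0*(103469 + 179/7) = 0*(724462/7) = 0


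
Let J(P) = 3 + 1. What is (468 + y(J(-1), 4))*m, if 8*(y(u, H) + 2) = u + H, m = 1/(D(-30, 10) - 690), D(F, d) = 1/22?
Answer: -10274/15179 ≈ -0.67686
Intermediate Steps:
J(P) = 4
D(F, d) = 1/22
m = -22/15179 (m = 1/(1/22 - 690) = 1/(-15179/22) = -22/15179 ≈ -0.0014494)
y(u, H) = -2 + H/8 + u/8 (y(u, H) = -2 + (u + H)/8 = -2 + (H + u)/8 = -2 + (H/8 + u/8) = -2 + H/8 + u/8)
(468 + y(J(-1), 4))*m = (468 + (-2 + (1/8)*4 + (1/8)*4))*(-22/15179) = (468 + (-2 + 1/2 + 1/2))*(-22/15179) = (468 - 1)*(-22/15179) = 467*(-22/15179) = -10274/15179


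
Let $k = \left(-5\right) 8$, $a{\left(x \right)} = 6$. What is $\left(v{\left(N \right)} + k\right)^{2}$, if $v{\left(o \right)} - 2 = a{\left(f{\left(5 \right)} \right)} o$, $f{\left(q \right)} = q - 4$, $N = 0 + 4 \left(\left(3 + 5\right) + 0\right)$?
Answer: $23716$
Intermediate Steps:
$N = 32$ ($N = 0 + 4 \left(8 + 0\right) = 0 + 4 \cdot 8 = 0 + 32 = 32$)
$f{\left(q \right)} = -4 + q$ ($f{\left(q \right)} = q - 4 = -4 + q$)
$v{\left(o \right)} = 2 + 6 o$
$k = -40$
$\left(v{\left(N \right)} + k\right)^{2} = \left(\left(2 + 6 \cdot 32\right) - 40\right)^{2} = \left(\left(2 + 192\right) - 40\right)^{2} = \left(194 - 40\right)^{2} = 154^{2} = 23716$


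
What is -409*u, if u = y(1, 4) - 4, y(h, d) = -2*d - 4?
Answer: 6544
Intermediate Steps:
y(h, d) = -4 - 2*d
u = -16 (u = (-4 - 2*4) - 4 = (-4 - 8) - 4 = -12 - 4 = -16)
-409*u = -409*(-16) = 6544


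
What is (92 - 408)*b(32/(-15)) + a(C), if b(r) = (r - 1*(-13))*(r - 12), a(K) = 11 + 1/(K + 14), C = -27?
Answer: 141987998/2925 ≈ 48543.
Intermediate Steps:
a(K) = 11 + 1/(14 + K)
b(r) = (-12 + r)*(13 + r) (b(r) = (r + 13)*(-12 + r) = (13 + r)*(-12 + r) = (-12 + r)*(13 + r))
(92 - 408)*b(32/(-15)) + a(C) = (92 - 408)*(-156 + 32/(-15) + (32/(-15))²) + (155 + 11*(-27))/(14 - 27) = -316*(-156 + 32*(-1/15) + (32*(-1/15))²) + (155 - 297)/(-13) = -316*(-156 - 32/15 + (-32/15)²) - 1/13*(-142) = -316*(-156 - 32/15 + 1024/225) + 142/13 = -316*(-34556/225) + 142/13 = 10919696/225 + 142/13 = 141987998/2925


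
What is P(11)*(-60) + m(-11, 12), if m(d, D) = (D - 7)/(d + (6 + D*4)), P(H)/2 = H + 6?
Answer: -87715/43 ≈ -2039.9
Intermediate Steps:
P(H) = 12 + 2*H (P(H) = 2*(H + 6) = 2*(6 + H) = 12 + 2*H)
m(d, D) = (-7 + D)/(6 + d + 4*D) (m(d, D) = (-7 + D)/(d + (6 + 4*D)) = (-7 + D)/(6 + d + 4*D))
P(11)*(-60) + m(-11, 12) = (12 + 2*11)*(-60) + (-7 + 12)/(6 - 11 + 4*12) = (12 + 22)*(-60) + 5/(6 - 11 + 48) = 34*(-60) + 5/43 = -2040 + (1/43)*5 = -2040 + 5/43 = -87715/43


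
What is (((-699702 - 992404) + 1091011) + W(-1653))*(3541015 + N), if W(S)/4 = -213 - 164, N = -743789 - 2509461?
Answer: -173408052295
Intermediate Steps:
N = -3253250
W(S) = -1508 (W(S) = 4*(-213 - 164) = 4*(-377) = -1508)
(((-699702 - 992404) + 1091011) + W(-1653))*(3541015 + N) = (((-699702 - 992404) + 1091011) - 1508)*(3541015 - 3253250) = ((-1692106 + 1091011) - 1508)*287765 = (-601095 - 1508)*287765 = -602603*287765 = -173408052295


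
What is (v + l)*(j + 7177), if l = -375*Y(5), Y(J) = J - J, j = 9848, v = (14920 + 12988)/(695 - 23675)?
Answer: -7918895/383 ≈ -20676.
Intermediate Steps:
v = -6977/5745 (v = 27908/(-22980) = 27908*(-1/22980) = -6977/5745 ≈ -1.2144)
Y(J) = 0
l = 0 (l = -375*0 = 0)
(v + l)*(j + 7177) = (-6977/5745 + 0)*(9848 + 7177) = -6977/5745*17025 = -7918895/383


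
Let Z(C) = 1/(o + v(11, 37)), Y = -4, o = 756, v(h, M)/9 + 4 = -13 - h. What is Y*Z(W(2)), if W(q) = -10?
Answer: -1/126 ≈ -0.0079365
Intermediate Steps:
v(h, M) = -153 - 9*h (v(h, M) = -36 + 9*(-13 - h) = -36 + (-117 - 9*h) = -153 - 9*h)
Z(C) = 1/504 (Z(C) = 1/(756 + (-153 - 9*11)) = 1/(756 + (-153 - 99)) = 1/(756 - 252) = 1/504)
Y*Z(W(2)) = -4*1/504 = -1/126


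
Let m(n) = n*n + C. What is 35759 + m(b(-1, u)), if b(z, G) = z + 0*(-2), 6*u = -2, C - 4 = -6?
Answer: 35758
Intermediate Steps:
C = -2 (C = 4 - 6 = -2)
u = -1/3 (u = (1/6)*(-2) = -1/3 ≈ -0.33333)
b(z, G) = z (b(z, G) = z + 0 = z)
m(n) = -2 + n**2 (m(n) = n*n - 2 = n**2 - 2 = -2 + n**2)
35759 + m(b(-1, u)) = 35759 + (-2 + (-1)**2) = 35759 + (-2 + 1) = 35759 - 1 = 35758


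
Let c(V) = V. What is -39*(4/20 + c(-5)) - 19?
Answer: 841/5 ≈ 168.20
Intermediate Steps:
-39*(4/20 + c(-5)) - 19 = -39*(4/20 - 5) - 19 = -39*(4*(1/20) - 5) - 19 = -39*(⅕ - 5) - 19 = -39*(-24/5) - 19 = 936/5 - 19 = 841/5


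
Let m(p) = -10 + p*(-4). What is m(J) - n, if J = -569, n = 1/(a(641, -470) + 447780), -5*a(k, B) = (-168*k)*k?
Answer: 161490813523/71266908 ≈ 2266.0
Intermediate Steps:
a(k, B) = 168*k²/5 (a(k, B) = -(-168*k)*k/5 = -(-168)*k²/5 = 168*k²/5)
n = 5/71266908 (n = 1/((168/5)*641² + 447780) = 1/((168/5)*410881 + 447780) = 1/(69028008/5 + 447780) = 1/(71266908/5) = 5/71266908 ≈ 7.0159e-8)
m(p) = -10 - 4*p
m(J) - n = (-10 - 4*(-569)) - 1*5/71266908 = (-10 + 2276) - 5/71266908 = 2266 - 5/71266908 = 161490813523/71266908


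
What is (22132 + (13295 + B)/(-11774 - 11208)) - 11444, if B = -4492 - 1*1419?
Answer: 122812116/11491 ≈ 10688.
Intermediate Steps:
B = -5911 (B = -4492 - 1419 = -5911)
(22132 + (13295 + B)/(-11774 - 11208)) - 11444 = (22132 + (13295 - 5911)/(-11774 - 11208)) - 11444 = (22132 + 7384/(-22982)) - 11444 = (22132 + 7384*(-1/22982)) - 11444 = (22132 - 3692/11491) - 11444 = 254315120/11491 - 11444 = 122812116/11491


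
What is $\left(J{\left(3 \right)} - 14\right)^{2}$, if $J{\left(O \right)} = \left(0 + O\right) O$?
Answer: $25$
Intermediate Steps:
$J{\left(O \right)} = O^{2}$ ($J{\left(O \right)} = O O = O^{2}$)
$\left(J{\left(3 \right)} - 14\right)^{2} = \left(3^{2} - 14\right)^{2} = \left(9 - 14\right)^{2} = \left(-5\right)^{2} = 25$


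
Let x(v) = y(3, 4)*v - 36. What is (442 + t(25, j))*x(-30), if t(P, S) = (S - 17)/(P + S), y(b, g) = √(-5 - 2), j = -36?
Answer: -176940/11 - 147450*I*√7/11 ≈ -16085.0 - 35465.0*I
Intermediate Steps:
y(b, g) = I*√7 (y(b, g) = √(-7) = I*√7)
t(P, S) = (-17 + S)/(P + S)
x(v) = -36 + I*v*√7 (x(v) = (I*√7)*v - 36 = I*v*√7 - 36 = -36 + I*v*√7)
(442 + t(25, j))*x(-30) = (442 + (-17 - 36)/(25 - 36))*(-36 + I*(-30)*√7) = (442 - 53/(-11))*(-36 - 30*I*√7) = (442 - 1/11*(-53))*(-36 - 30*I*√7) = (442 + 53/11)*(-36 - 30*I*√7) = 4915*(-36 - 30*I*√7)/11 = -176940/11 - 147450*I*√7/11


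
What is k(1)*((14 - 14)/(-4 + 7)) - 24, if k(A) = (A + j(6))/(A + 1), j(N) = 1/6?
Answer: -24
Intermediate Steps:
j(N) = 1/6
k(A) = (1/6 + A)/(1 + A) (k(A) = (A + 1/6)/(A + 1) = (1/6 + A)/(1 + A))
k(1)*((14 - 14)/(-4 + 7)) - 24 = ((1/6 + 1)/(1 + 1))*((14 - 14)/(-4 + 7)) - 24 = ((7/6)/2)*(0/3) - 24 = ((1/2)*(7/6))*(0*(1/3)) - 24 = (7/12)*0 - 24 = 0 - 24 = -24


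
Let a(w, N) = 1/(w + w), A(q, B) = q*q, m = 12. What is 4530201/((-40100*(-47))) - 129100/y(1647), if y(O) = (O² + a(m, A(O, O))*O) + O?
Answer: 96424970883997/40925500965900 ≈ 2.3561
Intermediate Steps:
A(q, B) = q²
a(w, N) = 1/(2*w)
y(O) = O² + 25*O/24 (y(O) = (O² + ((½)/12)*O) + O = (O² + ((½)*(1/12))*O) + O = (O² + O/24) + O = O² + 25*O/24)
4530201/((-40100*(-47))) - 129100/y(1647) = 4530201/((-40100*(-47))) - 129100*8/(549*(25 + 24*1647)) = 4530201/1884700 - 129100*8/(549*(25 + 39528)) = 4530201*(1/1884700) - 129100/((1/24)*1647*39553) = 4530201/1884700 - 129100/21714597/8 = 4530201/1884700 - 129100*8/21714597 = 4530201/1884700 - 1032800/21714597 = 96424970883997/40925500965900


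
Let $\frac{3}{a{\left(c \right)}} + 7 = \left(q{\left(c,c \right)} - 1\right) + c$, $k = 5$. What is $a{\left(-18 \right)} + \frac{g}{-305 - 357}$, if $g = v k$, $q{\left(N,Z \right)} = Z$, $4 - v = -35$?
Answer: $- \frac{5283}{14564} \approx -0.36274$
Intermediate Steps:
$v = 39$ ($v = 4 - -35 = 4 + 35 = 39$)
$g = 195$ ($g = 39 \cdot 5 = 195$)
$a{\left(c \right)} = \frac{3}{-8 + 2 c}$ ($a{\left(c \right)} = \frac{3}{-7 + \left(\left(c - 1\right) + c\right)} = \frac{3}{-7 + \left(\left(-1 + c\right) + c\right)} = \frac{3}{-7 + \left(-1 + 2 c\right)} = \frac{3}{-8 + 2 c}$)
$a{\left(-18 \right)} + \frac{g}{-305 - 357} = \frac{3}{2 \left(-4 - 18\right)} + \frac{195}{-305 - 357} = \frac{3}{2 \left(-22\right)} + \frac{195}{-662} = \frac{3}{2} \left(- \frac{1}{22}\right) + 195 \left(- \frac{1}{662}\right) = - \frac{3}{44} - \frac{195}{662} = - \frac{5283}{14564}$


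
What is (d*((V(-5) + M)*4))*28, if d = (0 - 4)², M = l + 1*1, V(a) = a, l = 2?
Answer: -3584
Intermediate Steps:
M = 3 (M = 2 + 1*1 = 2 + 1 = 3)
d = 16 (d = (-4)² = 16)
(d*((V(-5) + M)*4))*28 = (16*((-5 + 3)*4))*28 = (16*(-2*4))*28 = (16*(-8))*28 = -128*28 = -3584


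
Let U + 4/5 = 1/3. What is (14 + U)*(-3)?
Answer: -203/5 ≈ -40.600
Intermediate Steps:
U = -7/15 (U = -4/5 + 1/3 = -7/15 ≈ -0.46667)
(14 + U)*(-3) = (14 - 7/15)*(-3) = (203/15)*(-3) = -203/5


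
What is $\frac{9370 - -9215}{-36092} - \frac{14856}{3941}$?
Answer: $- \frac{87060891}{20319796} \approx -4.2845$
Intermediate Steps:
$\frac{9370 - -9215}{-36092} - \frac{14856}{3941} = \left(9370 + 9215\right) \left(- \frac{1}{36092}\right) - \frac{14856}{3941} = 18585 \left(- \frac{1}{36092}\right) - \frac{14856}{3941} = - \frac{2655}{5156} - \frac{14856}{3941} = - \frac{87060891}{20319796}$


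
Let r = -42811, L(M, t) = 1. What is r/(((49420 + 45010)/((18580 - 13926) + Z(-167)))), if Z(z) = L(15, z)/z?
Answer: -4753348141/2252830 ≈ -2109.9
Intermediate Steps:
Z(z) = 1/z
r/(((49420 + 45010)/((18580 - 13926) + Z(-167)))) = -42811*((18580 - 13926) + 1/(-167))/(49420 + 45010) = -42811/(94430/(4654 - 1/167)) = -42811/(94430/(777217/167)) = -42811/(94430*(167/777217)) = -42811/2252830/111031 = -42811*111031/2252830 = -4753348141/2252830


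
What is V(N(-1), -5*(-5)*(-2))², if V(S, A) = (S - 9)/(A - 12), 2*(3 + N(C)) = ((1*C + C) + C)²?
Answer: 225/15376 ≈ 0.014633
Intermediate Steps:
N(C) = -3 + 9*C²/2 (N(C) = -3 + ((1*C + C) + C)²/2 = -3 + ((C + C) + C)²/2 = -3 + (2*C + C)²/2 = -3 + (3*C)²/2 = -3 + (9*C²)/2 = -3 + 9*C²/2)
V(S, A) = (-9 + S)/(-12 + A)
V(N(-1), -5*(-5)*(-2))² = ((-9 + (-3 + (9/2)*(-1)²))/(-12 - 5*(-5)*(-2)))² = ((-9 + (-3 + (9/2)*1))/(-12 + 25*(-2)))² = ((-9 + (-3 + 9/2))/(-12 - 50))² = ((-9 + 3/2)/(-62))² = (-1/62*(-15/2))² = (15/124)² = 225/15376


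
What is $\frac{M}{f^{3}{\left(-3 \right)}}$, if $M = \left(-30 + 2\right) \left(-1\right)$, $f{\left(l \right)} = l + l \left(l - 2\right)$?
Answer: $\frac{7}{432} \approx 0.016204$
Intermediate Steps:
$f{\left(l \right)} = l + l \left(-2 + l\right)$ ($f{\left(l \right)} = l + l \left(l - 2\right) = l + l \left(-2 + l\right)$)
$M = 28$ ($M = \left(-28\right) \left(-1\right) = 28$)
$\frac{M}{f^{3}{\left(-3 \right)}} = \frac{28}{\left(- 3 \left(-1 - 3\right)\right)^{3}} = \frac{28}{\left(\left(-3\right) \left(-4\right)\right)^{3}} = \frac{28}{12^{3}} = \frac{28}{1728} = 28 \cdot \frac{1}{1728} = \frac{7}{432}$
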